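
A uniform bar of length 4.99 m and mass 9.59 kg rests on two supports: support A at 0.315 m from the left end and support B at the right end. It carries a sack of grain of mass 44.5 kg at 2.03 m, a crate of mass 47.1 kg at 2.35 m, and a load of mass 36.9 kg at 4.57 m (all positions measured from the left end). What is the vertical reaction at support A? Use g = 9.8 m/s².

About support B:
Beam weight: 9.59 × 9.8 = 93.98 N down at 2.495 m → arm 2.495 m, τ = 93.98 × 2.495 = 234.5 N·m counterclockwise.
Sack of grain: 44.5 × 9.8 = 436.1 N down at 2.03 m → arm 2.96 m, τ = 436.1 × 2.96 = 1291 N·m counterclockwise.
Crate: 47.1 × 9.8 = 461.6 N down at 2.35 m → arm 2.64 m, τ = 461.6 × 2.64 = 1219 N·m counterclockwise.
Load: 36.9 × 9.8 = 361.6 N down at 4.57 m → arm 0.42 m, τ = 361.6 × 0.42 = 151.9 N·m counterclockwise.
Net load moment about support B = 2896 N·m counterclockwise.
Reaction R at support A is upward at 0.315 m, arm 4.675 m → moment R × 4.675 clockwise.
Balancing moments: R × 4.675 = 2896, giving R = 619 N.

R_A ≈ 619 N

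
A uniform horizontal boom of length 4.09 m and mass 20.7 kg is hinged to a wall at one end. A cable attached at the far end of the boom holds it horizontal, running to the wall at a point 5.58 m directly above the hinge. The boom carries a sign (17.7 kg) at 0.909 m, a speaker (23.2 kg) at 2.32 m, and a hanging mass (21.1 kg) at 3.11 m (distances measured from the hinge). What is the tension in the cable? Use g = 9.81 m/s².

About the hinge:
Beam weight: 20.7 × 9.81 = 203.1 N down at 2.045 m → arm 2.045 m, τ = 203.1 × 2.045 = 415.3 N·m clockwise.
Sign: 17.7 × 9.81 = 173.6 N down at 0.909 m → arm 0.909 m, τ = 173.6 × 0.909 = 157.8 N·m clockwise.
Speaker: 23.2 × 9.81 = 227.6 N down at 2.32 m → arm 2.32 m, τ = 227.6 × 2.32 = 528 N·m clockwise.
Hanging mass: 21.1 × 9.81 = 207 N down at 3.11 m → arm 3.11 m, τ = 207 × 3.11 = 643.8 N·m clockwise.
Total clockwise load moment = 1745 N·m.
The cable tension T acts at 4.09 m; only its component perpendicular to the boom, T sinθ, produces torque. sinθ = h/√(h²+d²) = 5.58/√(5.58²+4.09²) = 0.8065.
Setting net torque to zero: T × 4.09 × 0.8065 = 1745 → T = 1745 / 3.299 = 529 N.

T ≈ 529 N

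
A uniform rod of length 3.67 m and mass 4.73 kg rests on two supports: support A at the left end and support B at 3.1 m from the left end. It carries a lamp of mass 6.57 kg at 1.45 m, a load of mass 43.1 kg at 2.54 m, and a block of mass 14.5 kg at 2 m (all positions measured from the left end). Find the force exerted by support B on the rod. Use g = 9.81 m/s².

Choose support A as the axis so its reaction then has zero moment arm.
Beam weight: 4.73 × 9.81 = 46.4 N down at 1.835 m → arm 1.835 m, τ = 46.4 × 1.835 = 85.14 N·m clockwise.
Lamp: 6.57 × 9.81 = 64.45 N down at 1.45 m → arm 1.45 m, τ = 64.45 × 1.45 = 93.45 N·m clockwise.
Load: 43.1 × 9.81 = 422.8 N down at 2.54 m → arm 2.54 m, τ = 422.8 × 2.54 = 1074 N·m clockwise.
Block: 14.5 × 9.81 = 142.2 N down at 2 m → arm 2 m, τ = 142.2 × 2 = 284.4 N·m clockwise.
Net load moment about support A = 1537 N·m clockwise.
Reaction R at support B is upward at 3.1 m, arm 3.1 m → moment R × 3.1 counterclockwise.
Setting net torque to zero: R × 3.1 = 1537 → R = 496 N.

R_B ≈ 496 N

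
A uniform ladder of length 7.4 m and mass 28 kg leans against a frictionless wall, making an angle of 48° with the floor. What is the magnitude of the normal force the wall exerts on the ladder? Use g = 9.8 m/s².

N_wall ≈ 124 N

Take moments about the foot of the ladder.
Ladder weight 28×9.8 = 274.4 N acts at 3.7 m along the ladder; its horizontal arm is 3.7·cos48° = 2.476 m → τ = 679.4 N·m clockwise.
Wall normal N acts horizontally at the top; its moment arm is the height L sinθ = 7.4·sin48° = 5.499 m, counterclockwise.
Setting net torque to zero: N × 5.499 = 679.4 → N = 124 N.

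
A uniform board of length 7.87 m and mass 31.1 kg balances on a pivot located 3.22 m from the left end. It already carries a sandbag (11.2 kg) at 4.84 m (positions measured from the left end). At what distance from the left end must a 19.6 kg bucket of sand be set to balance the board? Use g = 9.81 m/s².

x ≈ 1.16 m from the left end

About the pivot (at 3.22 m from the left end):
Beam weight: 31.1 × 9.81 = 305.1 N down at 3.935 m → arm 0.715 m, τ = 305.1 × 0.715 = 218.1 N·m clockwise.
Sandbag: 11.2 × 9.81 = 109.9 N down at 4.84 m → arm 1.62 m, τ = 109.9 × 1.62 = 178 N·m clockwise.
Net moment of existing loads = 396.1 N·m clockwise.
The bucket of sand weighs 19.6 × 9.81 = 192.3 N and must supply an equal counterclockwise moment, so its lever arm about the pivot is 396.1 / 192.3 = 2.06 m.
That puts it at 3.22 − 2.06 = 1.16 m from the left end.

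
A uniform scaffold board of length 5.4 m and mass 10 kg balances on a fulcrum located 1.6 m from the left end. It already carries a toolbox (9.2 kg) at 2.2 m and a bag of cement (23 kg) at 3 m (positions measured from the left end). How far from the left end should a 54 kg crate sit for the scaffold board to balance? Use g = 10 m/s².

x ≈ 0.698 m from the left end

Take moments about the fulcrum (at 1.6 m from the left end).
Beam weight: 10 × 10 = 100 N down at 2.7 m → arm 1.1 m, τ = 100 × 1.1 = 110 N·m clockwise.
Toolbox: 9.2 × 10 = 92 N down at 2.2 m → arm 0.6 m, τ = 92 × 0.6 = 55.2 N·m clockwise.
Bag of cement: 23 × 10 = 230 N down at 3 m → arm 1.4 m, τ = 230 × 1.4 = 322 N·m clockwise.
Net moment of existing loads = 487.2 N·m clockwise.
The crate weighs 54 × 10 = 540 N and must supply an equal counterclockwise moment, so its lever arm about the fulcrum is 487.2 / 540 = 0.902 m.
That puts it at 1.6 − 0.902 = 0.698 m from the left end.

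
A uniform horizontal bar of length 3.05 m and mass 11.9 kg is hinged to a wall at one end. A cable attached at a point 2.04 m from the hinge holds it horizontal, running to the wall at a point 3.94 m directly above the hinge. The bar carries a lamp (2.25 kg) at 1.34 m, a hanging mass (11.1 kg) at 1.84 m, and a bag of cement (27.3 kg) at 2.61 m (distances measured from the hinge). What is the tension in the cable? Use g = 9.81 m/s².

Choose the hinge as the axis so the unknown hinge reaction has zero arm there.
Beam weight: 11.9 × 9.81 = 116.7 N down at 1.525 m → arm 1.525 m, τ = 116.7 × 1.525 = 178 N·m clockwise.
Lamp: 2.25 × 9.81 = 22.07 N down at 1.34 m → arm 1.34 m, τ = 22.07 × 1.34 = 29.57 N·m clockwise.
Hanging mass: 11.1 × 9.81 = 108.9 N down at 1.84 m → arm 1.84 m, τ = 108.9 × 1.84 = 200.4 N·m clockwise.
Bag of cement: 27.3 × 9.81 = 267.8 N down at 2.61 m → arm 2.61 m, τ = 267.8 × 2.61 = 699 N·m clockwise.
Total clockwise load moment = 1107 N·m.
The cable tension T acts at 2.04 m; only its component perpendicular to the bar, T sinθ, produces torque. sinθ = h/√(h²+d²) = 3.94/√(3.94²+2.04²) = 0.888.
Στ = 0 ⇒ T × 2.04 × 0.888 = 1107 ⇒ T = 1107 / 1.812 = 611 N.

T ≈ 611 N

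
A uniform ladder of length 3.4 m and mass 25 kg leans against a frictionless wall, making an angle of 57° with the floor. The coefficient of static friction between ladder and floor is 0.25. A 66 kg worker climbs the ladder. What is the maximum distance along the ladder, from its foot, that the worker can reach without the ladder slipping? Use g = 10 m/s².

Choose the foot of the ladder as the axis so the floor normal and friction both act there and drop out.
Ladder weight 25×10 = 250 N acts at 1.7 m along the ladder; its horizontal arm is 1.7·cos57° = 0.9259 m → τ = 231.5 N·m clockwise.
Worker weight 66×10 = 660 N at distance d → arm d·cos57° → τ = 660·d·0.5446 clockwise.
Wall normal N at the top has arm L sinθ = 2.851 m counterclockwise, so Στ = 0 gives N·2.851 = 231.5 + 359.4·d.
ΣFy = 0 ⇒ N_floor = 910 N, so the maximum friction is μ_s·N_floor = 0.25×910 = 227.5 N. ΣFx = 0 ⇒ N_wall = f, so at the slipping point N = 227.5 N.
Substituting: 227.5×2.851 = 231.5 + 359.4·d ⇒ d = (648.6 − 231.5) / 359.4 = 1.16 m.

d ≈ 1.16 m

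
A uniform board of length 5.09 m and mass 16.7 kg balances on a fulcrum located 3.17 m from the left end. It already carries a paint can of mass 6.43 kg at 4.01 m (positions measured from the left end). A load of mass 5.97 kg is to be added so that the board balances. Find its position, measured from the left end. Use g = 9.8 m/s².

x ≈ 4.01 m from the left end

Take moments about the fulcrum (at 3.17 m from the left end).
Beam weight: 16.7 × 9.8 = 163.7 N down at 2.545 m → arm 0.625 m, τ = 163.7 × 0.625 = 102.3 N·m counterclockwise.
Paint can: 6.43 × 9.8 = 63.01 N down at 4.01 m → arm 0.84 m, τ = 63.01 × 0.84 = 52.93 N·m clockwise.
Net moment of existing loads = 49.37 N·m counterclockwise.
The load weighs 5.97 × 9.8 = 58.51 N and must supply an equal clockwise moment, so its lever arm about the fulcrum is 49.37 / 58.51 = 0.844 m.
That puts it at 3.17 + 0.844 = 4.01 m from the left end.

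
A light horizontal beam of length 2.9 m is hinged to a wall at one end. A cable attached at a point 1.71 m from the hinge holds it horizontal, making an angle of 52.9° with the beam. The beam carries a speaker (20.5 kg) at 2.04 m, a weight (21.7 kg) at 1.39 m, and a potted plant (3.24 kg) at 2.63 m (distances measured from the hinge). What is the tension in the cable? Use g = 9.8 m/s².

T ≈ 578 N

About the hinge:
Speaker: 20.5 × 9.8 = 200.9 N down at 2.04 m → arm 2.04 m, τ = 200.9 × 2.04 = 409.8 N·m clockwise.
Weight: 21.7 × 9.8 = 212.7 N down at 1.39 m → arm 1.39 m, τ = 212.7 × 1.39 = 295.7 N·m clockwise.
Potted plant: 3.24 × 9.8 = 31.75 N down at 2.63 m → arm 2.63 m, τ = 31.75 × 2.63 = 83.5 N·m clockwise.
Total clockwise load moment = 789 N·m.
The cable tension T acts at 1.71 m; only its component perpendicular to the beam, T sinθ, produces torque. sin 52.9° = 0.7976.
Setting net torque to zero: T × 1.71 × 0.7976 = 789 → T = 789 / 1.364 = 578 N.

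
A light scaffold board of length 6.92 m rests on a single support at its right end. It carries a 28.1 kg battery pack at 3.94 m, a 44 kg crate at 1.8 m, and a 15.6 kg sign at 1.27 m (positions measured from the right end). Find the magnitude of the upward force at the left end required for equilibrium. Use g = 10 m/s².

F ≈ 303 N

Taking torques about the right end:
Battery pack: 28.1 × 10 = 281 N down at 3.94 m → arm 3.94 m, τ = 281 × 3.94 = 1107 N·m counterclockwise.
Crate: 44 × 10 = 440 N down at 1.8 m → arm 1.8 m, τ = 440 × 1.8 = 792 N·m counterclockwise.
Sign: 15.6 × 10 = 156 N down at 1.27 m → arm 1.27 m, τ = 156 × 1.27 = 198.1 N·m counterclockwise.
Net moment of the loads = 2097 N·m counterclockwise.
The upward force F acts at the left end, arm 6.92 m, giving F × 6.92 clockwise.
Balancing moments: F × 6.92 = 2097, giving F = 2097 / 6.92 = 303 N.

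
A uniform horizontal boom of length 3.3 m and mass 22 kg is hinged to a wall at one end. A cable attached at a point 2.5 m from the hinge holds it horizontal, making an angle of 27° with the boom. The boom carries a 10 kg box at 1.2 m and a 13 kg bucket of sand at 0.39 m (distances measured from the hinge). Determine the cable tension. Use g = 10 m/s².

T ≈ 470 N

Choose the hinge as the axis so the unknown hinge reaction has zero arm there.
Beam weight: 22 × 10 = 220 N down at 1.65 m → arm 1.65 m, τ = 220 × 1.65 = 363 N·m clockwise.
Box: 10 × 10 = 100 N down at 1.2 m → arm 1.2 m, τ = 100 × 1.2 = 120 N·m clockwise.
Bucket of sand: 13 × 10 = 130 N down at 0.39 m → arm 0.39 m, τ = 130 × 0.39 = 50.7 N·m clockwise.
Total clockwise load moment = 533.7 N·m.
The cable tension T acts at 2.5 m; only its component perpendicular to the boom, T sinθ, produces torque. sin 27° = 0.454.
For rotational equilibrium, T × 2.5 × 0.454 = 533.7, so T = 533.7 / 1.135 = 470 N.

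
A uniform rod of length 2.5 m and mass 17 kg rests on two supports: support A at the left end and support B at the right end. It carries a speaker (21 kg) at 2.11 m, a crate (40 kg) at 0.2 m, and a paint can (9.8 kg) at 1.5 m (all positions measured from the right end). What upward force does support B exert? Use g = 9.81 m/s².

Take moments about support A.
Beam weight: 17 × 9.81 = 166.8 N down at 1.25 m → arm 1.25 m, τ = 166.8 × 1.25 = 208.5 N·m clockwise.
Speaker: 21 × 9.81 = 206 N down at 2.11 m → arm 0.39 m, τ = 206 × 0.39 = 80.34 N·m clockwise.
Crate: 40 × 9.81 = 392.4 N down at 0.2 m → arm 2.3 m, τ = 392.4 × 2.3 = 902.5 N·m clockwise.
Paint can: 9.8 × 9.81 = 96.14 N down at 1.5 m → arm 1 m, τ = 96.14 × 1 = 96.14 N·m clockwise.
Net load moment about support A = 1287 N·m clockwise.
Reaction R at support B is upward at 0 m, arm 2.5 m → moment R × 2.5 counterclockwise.
Στ = 0 ⇒ R × 2.5 = 1287 ⇒ R = 515 N.

R_B ≈ 515 N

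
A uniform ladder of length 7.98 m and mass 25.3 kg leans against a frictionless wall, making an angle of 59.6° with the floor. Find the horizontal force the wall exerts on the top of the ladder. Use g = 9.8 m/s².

N_wall ≈ 72.7 N

Taking torques about the foot of the ladder:
Ladder weight 25.3×9.8 = 247.9 N acts at 3.99 m along the ladder; its horizontal arm is 3.99·cos59.6° = 2.019 m → τ = 500.5 N·m clockwise.
Wall normal N acts horizontally at the top; its moment arm is the height L sinθ = 7.98·sin59.6° = 6.883 m, counterclockwise.
Setting net torque to zero: N × 6.883 = 500.5 → N = 72.7 N.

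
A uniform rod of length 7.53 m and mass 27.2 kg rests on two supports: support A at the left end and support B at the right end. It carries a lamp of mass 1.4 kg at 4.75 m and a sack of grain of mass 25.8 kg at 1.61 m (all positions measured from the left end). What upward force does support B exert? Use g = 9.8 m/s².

R_B ≈ 196 N

Taking torques about support A:
Beam weight: 27.2 × 9.8 = 266.6 N down at 3.765 m → arm 3.765 m, τ = 266.6 × 3.765 = 1004 N·m clockwise.
Lamp: 1.4 × 9.8 = 13.72 N down at 4.75 m → arm 4.75 m, τ = 13.72 × 4.75 = 65.17 N·m clockwise.
Sack of grain: 25.8 × 9.8 = 252.8 N down at 1.61 m → arm 1.61 m, τ = 252.8 × 1.61 = 407 N·m clockwise.
Net load moment about support A = 1476 N·m clockwise.
Reaction R at support B is upward at 7.53 m, arm 7.53 m → moment R × 7.53 counterclockwise.
Στ = 0 ⇒ R × 7.53 = 1476 ⇒ R = 196 N.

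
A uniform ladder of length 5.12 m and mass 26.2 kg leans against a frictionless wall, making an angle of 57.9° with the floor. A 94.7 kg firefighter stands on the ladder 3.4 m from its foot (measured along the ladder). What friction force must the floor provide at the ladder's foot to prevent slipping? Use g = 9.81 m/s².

Choose the foot of the ladder as the axis so the floor normal and friction both act there and drop out.
Ladder weight 26.2×9.81 = 257 N acts at 2.56 m along the ladder; its horizontal arm is 2.56·cos57.9° = 1.36 m → τ = 349.5 N·m clockwise.
Firefighter: 94.7×9.81 = 929 N at 3.4 m → arm 1.807 m → τ = 1679 N·m clockwise.
Wall normal N acts horizontally at the top; its moment arm is the height L sinθ = 5.12·sin57.9° = 4.337 m, counterclockwise.
Setting net torque to zero: N × 4.337 = 2028 → N = 468 N.
ΣFx = 0: friction at the foot balances the wall's push, so f = N_wall = 468 N.

f ≈ 468 N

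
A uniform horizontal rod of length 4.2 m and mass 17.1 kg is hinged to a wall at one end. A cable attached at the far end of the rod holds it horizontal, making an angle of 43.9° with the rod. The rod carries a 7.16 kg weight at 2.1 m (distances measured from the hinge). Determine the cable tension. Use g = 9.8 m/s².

Sum moments about the hinge (the unknown hinge reaction has zero arm there).
Beam weight: 17.1 × 9.8 = 167.6 N down at 2.1 m → arm 2.1 m, τ = 167.6 × 2.1 = 352 N·m clockwise.
Weight: 7.16 × 9.8 = 70.17 N down at 2.1 m → arm 2.1 m, τ = 70.17 × 2.1 = 147.4 N·m clockwise.
Total clockwise load moment = 499.4 N·m.
The cable tension T acts at 4.2 m; only its component perpendicular to the rod, T sinθ, produces torque. sin 43.9° = 0.6934.
For rotational equilibrium, T × 4.2 × 0.6934 = 499.4, so T = 499.4 / 2.912 = 171 N.

T ≈ 171 N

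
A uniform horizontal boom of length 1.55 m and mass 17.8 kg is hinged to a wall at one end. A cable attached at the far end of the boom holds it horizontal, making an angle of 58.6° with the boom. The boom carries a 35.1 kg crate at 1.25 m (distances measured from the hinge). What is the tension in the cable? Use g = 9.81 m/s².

T ≈ 428 N

About the hinge:
Beam weight: 17.8 × 9.81 = 174.6 N down at 0.775 m → arm 0.775 m, τ = 174.6 × 0.775 = 135.3 N·m clockwise.
Crate: 35.1 × 9.81 = 344.3 N down at 1.25 m → arm 1.25 m, τ = 344.3 × 1.25 = 430.4 N·m clockwise.
Total clockwise load moment = 565.7 N·m.
The cable tension T acts at 1.55 m; only its component perpendicular to the boom, T sinθ, produces torque. sin 58.6° = 0.8536.
Στ = 0 ⇒ T × 1.55 × 0.8536 = 565.7 ⇒ T = 565.7 / 1.323 = 428 N.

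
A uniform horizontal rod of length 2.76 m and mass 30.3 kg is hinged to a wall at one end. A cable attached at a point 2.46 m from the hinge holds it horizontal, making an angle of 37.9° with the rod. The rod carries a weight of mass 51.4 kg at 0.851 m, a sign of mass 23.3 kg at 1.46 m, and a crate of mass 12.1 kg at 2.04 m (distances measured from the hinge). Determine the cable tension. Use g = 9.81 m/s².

Sum moments about the hinge (the unknown hinge reaction has zero arm there).
Beam weight: 30.3 × 9.81 = 297.2 N down at 1.38 m → arm 1.38 m, τ = 297.2 × 1.38 = 410.1 N·m clockwise.
Weight: 51.4 × 9.81 = 504.2 N down at 0.851 m → arm 0.851 m, τ = 504.2 × 0.851 = 429.1 N·m clockwise.
Sign: 23.3 × 9.81 = 228.6 N down at 1.46 m → arm 1.46 m, τ = 228.6 × 1.46 = 333.8 N·m clockwise.
Crate: 12.1 × 9.81 = 118.7 N down at 2.04 m → arm 2.04 m, τ = 118.7 × 2.04 = 242.1 N·m clockwise.
Total clockwise load moment = 1415 N·m.
The cable tension T acts at 2.46 m; only its component perpendicular to the rod, T sinθ, produces torque. sin 37.9° = 0.6143.
Setting net torque to zero: T × 2.46 × 0.6143 = 1415 → T = 1415 / 1.511 = 936 N.

T ≈ 936 N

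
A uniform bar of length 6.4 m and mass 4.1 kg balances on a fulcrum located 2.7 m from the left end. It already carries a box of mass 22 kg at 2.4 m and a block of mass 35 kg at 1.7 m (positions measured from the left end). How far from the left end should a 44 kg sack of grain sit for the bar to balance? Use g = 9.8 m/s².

x ≈ 3.6 m from the left end

About the fulcrum (at 2.7 m from the left end):
Beam weight: 4.1 × 9.8 = 40.18 N down at 3.2 m → arm 0.5 m, τ = 40.18 × 0.5 = 20.09 N·m clockwise.
Box: 22 × 9.8 = 215.6 N down at 2.4 m → arm 0.3 m, τ = 215.6 × 0.3 = 64.68 N·m counterclockwise.
Block: 35 × 9.8 = 343 N down at 1.7 m → arm 1 m, τ = 343 × 1 = 343 N·m counterclockwise.
Net moment of existing loads = 387.6 N·m counterclockwise.
The sack of grain weighs 44 × 9.8 = 431.2 N and must supply an equal clockwise moment, so its lever arm about the fulcrum is 387.6 / 431.2 = 0.899 m.
That puts it at 2.7 + 0.899 = 3.6 m from the left end.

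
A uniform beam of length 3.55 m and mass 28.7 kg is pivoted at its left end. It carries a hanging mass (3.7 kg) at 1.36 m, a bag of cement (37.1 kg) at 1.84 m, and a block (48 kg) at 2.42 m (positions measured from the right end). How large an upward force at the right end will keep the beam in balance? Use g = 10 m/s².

Taking torques about the left end:
Beam weight: 28.7 × 10 = 287 N down at 1.775 m → arm 1.775 m, τ = 287 × 1.775 = 509.4 N·m clockwise.
Hanging mass: 3.7 × 10 = 37 N down at 1.36 m → arm 2.19 m, τ = 37 × 2.19 = 81.03 N·m clockwise.
Bag of cement: 37.1 × 10 = 371 N down at 1.84 m → arm 1.71 m, τ = 371 × 1.71 = 634.4 N·m clockwise.
Block: 48 × 10 = 480 N down at 2.42 m → arm 1.13 m, τ = 480 × 1.13 = 542.4 N·m clockwise.
Net moment of the loads = 1767 N·m clockwise.
The upward force F acts at the right end, arm 3.55 m, giving F × 3.55 counterclockwise.
Setting net torque to zero: F × 3.55 = 1767 → F = 1767 / 3.55 = 498 N.

F ≈ 498 N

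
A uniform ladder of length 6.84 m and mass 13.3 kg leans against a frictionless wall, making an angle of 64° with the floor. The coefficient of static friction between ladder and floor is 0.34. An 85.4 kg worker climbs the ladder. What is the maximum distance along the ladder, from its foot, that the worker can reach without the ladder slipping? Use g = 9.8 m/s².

d ≈ 4.98 m

Take moments about the foot of the ladder.
Ladder weight 13.3×9.8 = 130.3 N acts at 3.42 m along the ladder; its horizontal arm is 3.42·cos64° = 1.499 m → τ = 195.3 N·m clockwise.
Worker weight 85.4×9.8 = 836.9 N at distance d → arm d·cos64° → τ = 836.9·d·0.4384 clockwise.
Wall normal N at the top has arm L sinθ = 6.148 m counterclockwise, so Στ = 0 gives N·6.148 = 195.3 + 366.9·d.
ΣFy = 0 ⇒ N_floor = 967.2 N, so the maximum friction is μ_s·N_floor = 0.34×967.2 = 328.8 N. ΣFx = 0 ⇒ N_wall = f, so at the slipping point N = 328.8 N.
Substituting: 328.8×6.148 = 195.3 + 366.9·d ⇒ d = (2021 − 195.3) / 366.9 = 4.98 m.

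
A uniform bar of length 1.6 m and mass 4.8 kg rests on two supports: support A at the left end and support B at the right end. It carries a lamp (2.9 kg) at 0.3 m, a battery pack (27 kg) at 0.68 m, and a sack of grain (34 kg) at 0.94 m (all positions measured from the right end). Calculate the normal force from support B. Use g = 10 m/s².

R_B ≈ 343 N

About support A:
Beam weight: 4.8 × 10 = 48 N down at 0.8 m → arm 0.8 m, τ = 48 × 0.8 = 38.4 N·m clockwise.
Lamp: 2.9 × 10 = 29 N down at 0.3 m → arm 1.3 m, τ = 29 × 1.3 = 37.7 N·m clockwise.
Battery pack: 27 × 10 = 270 N down at 0.68 m → arm 0.92 m, τ = 270 × 0.92 = 248.4 N·m clockwise.
Sack of grain: 34 × 10 = 340 N down at 0.94 m → arm 0.66 m, τ = 340 × 0.66 = 224.4 N·m clockwise.
Net load moment about support A = 548.9 N·m clockwise.
Reaction R at support B is upward at 0 m, arm 1.6 m → moment R × 1.6 counterclockwise.
Στ = 0 ⇒ R × 1.6 = 548.9 ⇒ R = 343 N.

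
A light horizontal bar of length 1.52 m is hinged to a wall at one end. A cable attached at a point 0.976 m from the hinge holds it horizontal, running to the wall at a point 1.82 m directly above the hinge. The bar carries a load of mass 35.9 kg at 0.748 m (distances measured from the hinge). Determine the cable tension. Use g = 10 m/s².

Sum moments about the hinge (the unknown hinge reaction has zero arm there).
Load: 35.9 × 10 = 359 N down at 0.748 m → arm 0.748 m, τ = 359 × 0.748 = 268.5 N·m clockwise.
Total clockwise load moment = 268.5 N·m.
The cable tension T acts at 0.976 m; only its component perpendicular to the bar, T sinθ, produces torque. sinθ = h/√(h²+d²) = 1.82/√(1.82²+0.976²) = 0.8813.
Στ = 0 ⇒ T × 0.976 × 0.8813 = 268.5 ⇒ T = 268.5 / 0.8601 = 312 N.

T ≈ 312 N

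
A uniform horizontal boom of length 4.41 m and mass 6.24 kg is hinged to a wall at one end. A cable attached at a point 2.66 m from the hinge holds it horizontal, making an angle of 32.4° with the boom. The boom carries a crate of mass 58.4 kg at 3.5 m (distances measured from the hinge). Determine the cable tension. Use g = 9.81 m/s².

Take moments about the hinge.
Beam weight: 6.24 × 9.81 = 61.21 N down at 2.205 m → arm 2.205 m, τ = 61.21 × 2.205 = 135 N·m clockwise.
Crate: 58.4 × 9.81 = 572.9 N down at 3.5 m → arm 3.5 m, τ = 572.9 × 3.5 = 2005 N·m clockwise.
Total clockwise load moment = 2140 N·m.
The cable tension T acts at 2.66 m; only its component perpendicular to the boom, T sinθ, produces torque. sin 32.4° = 0.5358.
Setting net torque to zero: T × 2.66 × 0.5358 = 2140 → T = 2140 / 1.425 = 1500 N.

T ≈ 1500 N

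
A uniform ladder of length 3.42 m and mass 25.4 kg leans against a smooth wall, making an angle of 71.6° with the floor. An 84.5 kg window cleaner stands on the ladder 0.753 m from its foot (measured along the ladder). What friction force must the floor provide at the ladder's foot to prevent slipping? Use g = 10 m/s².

f ≈ 104 N

Sum moments about the foot of the ladder (the floor normal and friction both act there and drop out).
Ladder weight 25.4×10 = 254 N acts at 1.71 m along the ladder; its horizontal arm is 1.71·cos71.6° = 0.5398 m → τ = 137.1 N·m clockwise.
Window cleaner: 84.5×10 = 845 N at 0.753 m → arm 0.2377 m → τ = 200.9 N·m clockwise.
Wall normal N acts horizontally at the top; its moment arm is the height L sinθ = 3.42·sin71.6° = 3.245 m, counterclockwise.
Setting net torque to zero: N × 3.245 = 338 → N = 104 N.
ΣFx = 0: friction at the foot balances the wall's push, so f = N_wall = 104 N.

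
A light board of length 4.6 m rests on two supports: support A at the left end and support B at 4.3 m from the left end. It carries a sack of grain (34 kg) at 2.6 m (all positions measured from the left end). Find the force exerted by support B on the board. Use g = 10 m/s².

R_B ≈ 206 N

Sum moments about support A (its reaction then has zero moment arm).
Sack of grain: 34 × 10 = 340 N down at 2.6 m → arm 2.6 m, τ = 340 × 2.6 = 884 N·m clockwise.
Net load moment about support A = 884 N·m clockwise.
Reaction R at support B is upward at 4.3 m, arm 4.3 m → moment R × 4.3 counterclockwise.
Setting net torque to zero: R × 4.3 = 884 → R = 206 N.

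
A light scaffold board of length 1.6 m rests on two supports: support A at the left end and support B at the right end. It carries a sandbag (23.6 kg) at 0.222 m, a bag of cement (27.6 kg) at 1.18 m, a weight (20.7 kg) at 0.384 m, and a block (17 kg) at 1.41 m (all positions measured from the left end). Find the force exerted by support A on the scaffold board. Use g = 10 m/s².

Sum moments about support B (its reaction then has zero moment arm).
Sandbag: 23.6 × 10 = 236 N down at 0.222 m → arm 1.378 m, τ = 236 × 1.378 = 325.2 N·m counterclockwise.
Bag of cement: 27.6 × 10 = 276 N down at 1.18 m → arm 0.42 m, τ = 276 × 0.42 = 115.9 N·m counterclockwise.
Weight: 20.7 × 10 = 207 N down at 0.384 m → arm 1.216 m, τ = 207 × 1.216 = 251.7 N·m counterclockwise.
Block: 17 × 10 = 170 N down at 1.41 m → arm 0.19 m, τ = 170 × 0.19 = 32.3 N·m counterclockwise.
Net load moment about support B = 725.1 N·m counterclockwise.
Reaction R at support A is upward at 0 m, arm 1.6 m → moment R × 1.6 clockwise.
Balancing moments: R × 1.6 = 725.1, giving R = 453 N.

R_A ≈ 453 N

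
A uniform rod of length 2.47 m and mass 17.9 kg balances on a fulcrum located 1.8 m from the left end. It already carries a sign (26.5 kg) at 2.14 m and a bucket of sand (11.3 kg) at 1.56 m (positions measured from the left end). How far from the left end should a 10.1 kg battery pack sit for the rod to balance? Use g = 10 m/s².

x ≈ 2.18 m from the left end

About the fulcrum (at 1.8 m from the left end):
Beam weight: 17.9 × 10 = 179 N down at 1.235 m → arm 0.565 m, τ = 179 × 0.565 = 101.1 N·m counterclockwise.
Sign: 26.5 × 10 = 265 N down at 2.14 m → arm 0.34 m, τ = 265 × 0.34 = 90.1 N·m clockwise.
Bucket of sand: 11.3 × 10 = 113 N down at 1.56 m → arm 0.24 m, τ = 113 × 0.24 = 27.12 N·m counterclockwise.
Net moment of existing loads = 38.12 N·m counterclockwise.
The battery pack weighs 10.1 × 10 = 101 N and must supply an equal clockwise moment, so its lever arm about the fulcrum is 38.12 / 101 = 0.377 m.
That puts it at 1.8 + 0.377 = 2.18 m from the left end.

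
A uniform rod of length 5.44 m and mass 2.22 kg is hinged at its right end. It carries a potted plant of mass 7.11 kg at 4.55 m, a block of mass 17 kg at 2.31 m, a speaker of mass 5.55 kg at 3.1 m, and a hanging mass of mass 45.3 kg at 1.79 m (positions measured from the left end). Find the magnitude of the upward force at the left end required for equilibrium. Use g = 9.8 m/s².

F ≈ 439 N

About the right end:
Beam weight: 2.22 × 9.8 = 21.76 N down at 2.72 m → arm 2.72 m, τ = 21.76 × 2.72 = 59.19 N·m counterclockwise.
Potted plant: 7.11 × 9.8 = 69.68 N down at 4.55 m → arm 0.89 m, τ = 69.68 × 0.89 = 62.02 N·m counterclockwise.
Block: 17 × 9.8 = 166.6 N down at 2.31 m → arm 3.13 m, τ = 166.6 × 3.13 = 521.5 N·m counterclockwise.
Speaker: 5.55 × 9.8 = 54.39 N down at 3.1 m → arm 2.34 m, τ = 54.39 × 2.34 = 127.3 N·m counterclockwise.
Hanging mass: 45.3 × 9.8 = 443.9 N down at 1.79 m → arm 3.65 m, τ = 443.9 × 3.65 = 1620 N·m counterclockwise.
Net moment of the loads = 2390 N·m counterclockwise.
The upward force F acts at the left end, arm 5.44 m, giving F × 5.44 clockwise.
Στ = 0 ⇒ F × 5.44 = 2390 ⇒ F = 2390 / 5.44 = 439 N.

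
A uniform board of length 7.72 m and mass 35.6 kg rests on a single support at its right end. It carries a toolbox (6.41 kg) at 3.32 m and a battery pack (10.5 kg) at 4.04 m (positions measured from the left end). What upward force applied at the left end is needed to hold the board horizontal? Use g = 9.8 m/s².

F ≈ 259 N

Taking torques about the right end:
Beam weight: 35.6 × 9.8 = 348.9 N down at 3.86 m → arm 3.86 m, τ = 348.9 × 3.86 = 1347 N·m counterclockwise.
Toolbox: 6.41 × 9.8 = 62.82 N down at 3.32 m → arm 4.4 m, τ = 62.82 × 4.4 = 276.4 N·m counterclockwise.
Battery pack: 10.5 × 9.8 = 102.9 N down at 4.04 m → arm 3.68 m, τ = 102.9 × 3.68 = 378.7 N·m counterclockwise.
Net moment of the loads = 2002 N·m counterclockwise.
The upward force F acts at the left end, arm 7.72 m, giving F × 7.72 clockwise.
Balancing moments: F × 7.72 = 2002, giving F = 2002 / 7.72 = 259 N.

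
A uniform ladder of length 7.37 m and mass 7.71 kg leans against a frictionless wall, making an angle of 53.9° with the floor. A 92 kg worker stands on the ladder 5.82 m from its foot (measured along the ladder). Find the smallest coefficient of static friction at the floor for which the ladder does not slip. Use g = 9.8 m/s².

μ_min ≈ 0.56

Choose the foot of the ladder as the axis so the floor normal and friction both act there and drop out.
Ladder weight 7.71×9.8 = 75.56 N acts at 3.685 m along the ladder; its horizontal arm is 3.685·cos53.9° = 2.171 m → τ = 164 N·m clockwise.
Worker: 92×9.8 = 901.6 N at 5.82 m → arm 3.429 m → τ = 3092 N·m clockwise.
Wall normal N acts horizontally at the top; its moment arm is the height L sinθ = 7.37·sin53.9° = 5.955 m, counterclockwise.
Balancing moments: N × 5.955 = 3256, giving N = 546.8 N.
ΣFx = 0 ⇒ f = N_wall = 546.8 N. ΣFy = 0 ⇒ N_floor = 977.2 N.
μ_min = f / N_floor = 546.8 / 977.2 = 0.56.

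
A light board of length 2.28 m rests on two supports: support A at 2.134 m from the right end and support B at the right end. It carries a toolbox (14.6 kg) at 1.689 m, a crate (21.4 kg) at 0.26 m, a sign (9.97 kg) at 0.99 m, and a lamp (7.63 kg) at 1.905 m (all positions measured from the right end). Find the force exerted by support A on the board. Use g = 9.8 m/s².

R_A ≈ 251 N

About support B:
Toolbox: 14.6 × 9.8 = 143.1 N down at 1.689 m → arm 1.689 m, τ = 143.1 × 1.689 = 241.7 N·m counterclockwise.
Crate: 21.4 × 9.8 = 209.7 N down at 0.26 m → arm 0.26 m, τ = 209.7 × 0.26 = 54.52 N·m counterclockwise.
Sign: 9.97 × 9.8 = 97.71 N down at 0.99 m → arm 0.99 m, τ = 97.71 × 0.99 = 96.73 N·m counterclockwise.
Lamp: 7.63 × 9.8 = 74.77 N down at 1.905 m → arm 1.905 m, τ = 74.77 × 1.905 = 142.4 N·m counterclockwise.
Net load moment about support B = 535.4 N·m counterclockwise.
Reaction R at support A is upward at 2.134 m, arm 2.134 m → moment R × 2.134 clockwise.
For rotational equilibrium, R × 2.134 = 535.4, so R = 251 N.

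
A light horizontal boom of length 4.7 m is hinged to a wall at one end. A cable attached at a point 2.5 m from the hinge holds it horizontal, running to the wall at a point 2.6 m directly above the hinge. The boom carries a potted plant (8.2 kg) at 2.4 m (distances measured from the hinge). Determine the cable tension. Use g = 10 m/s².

T ≈ 109 N

Take moments about the hinge.
Potted plant: 8.2 × 10 = 82 N down at 2.4 m → arm 2.4 m, τ = 82 × 2.4 = 196.8 N·m clockwise.
Total clockwise load moment = 196.8 N·m.
The cable tension T acts at 2.5 m; only its component perpendicular to the boom, T sinθ, produces torque. sinθ = h/√(h²+d²) = 2.6/√(2.6²+2.5²) = 0.7208.
Balancing moments: T × 2.5 × 0.7208 = 196.8, giving T = 196.8 / 1.802 = 109 N.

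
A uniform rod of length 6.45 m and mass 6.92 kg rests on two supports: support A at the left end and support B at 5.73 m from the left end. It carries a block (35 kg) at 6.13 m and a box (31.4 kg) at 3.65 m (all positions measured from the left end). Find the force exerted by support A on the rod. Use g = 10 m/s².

R_A ≈ 120 N

Sum moments about support B (its reaction then has zero moment arm).
Beam weight: 6.92 × 10 = 69.2 N down at 3.225 m → arm 2.505 m, τ = 69.2 × 2.505 = 173.3 N·m counterclockwise.
Block: 35 × 10 = 350 N down at 6.13 m → arm 0.4 m, τ = 350 × 0.4 = 140 N·m clockwise.
Box: 31.4 × 10 = 314 N down at 3.65 m → arm 2.08 m, τ = 314 × 2.08 = 653.1 N·m counterclockwise.
Net load moment about support B = 686.4 N·m counterclockwise.
Reaction R at support A is upward at 0 m, arm 5.73 m → moment R × 5.73 clockwise.
Στ = 0 ⇒ R × 5.73 = 686.4 ⇒ R = 120 N.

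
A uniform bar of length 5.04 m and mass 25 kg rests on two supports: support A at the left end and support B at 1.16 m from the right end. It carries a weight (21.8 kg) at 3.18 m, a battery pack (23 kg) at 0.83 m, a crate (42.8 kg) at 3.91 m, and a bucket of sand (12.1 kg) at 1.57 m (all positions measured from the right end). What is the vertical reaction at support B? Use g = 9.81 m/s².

R_B ≈ 735 N

Sum moments about support A (its reaction then has zero moment arm).
Beam weight: 25 × 9.81 = 245.2 N down at 2.52 m → arm 2.52 m, τ = 245.2 × 2.52 = 617.9 N·m clockwise.
Weight: 21.8 × 9.81 = 213.9 N down at 3.18 m → arm 1.86 m, τ = 213.9 × 1.86 = 397.9 N·m clockwise.
Battery pack: 23 × 9.81 = 225.6 N down at 0.83 m → arm 4.21 m, τ = 225.6 × 4.21 = 949.8 N·m clockwise.
Crate: 42.8 × 9.81 = 419.9 N down at 3.91 m → arm 1.13 m, τ = 419.9 × 1.13 = 474.5 N·m clockwise.
Bucket of sand: 12.1 × 9.81 = 118.7 N down at 1.57 m → arm 3.47 m, τ = 118.7 × 3.47 = 411.9 N·m clockwise.
Net load moment about support A = 2852 N·m clockwise.
Reaction R at support B is upward at 1.16 m, arm 3.88 m → moment R × 3.88 counterclockwise.
For rotational equilibrium, R × 3.88 = 2852, so R = 735 N.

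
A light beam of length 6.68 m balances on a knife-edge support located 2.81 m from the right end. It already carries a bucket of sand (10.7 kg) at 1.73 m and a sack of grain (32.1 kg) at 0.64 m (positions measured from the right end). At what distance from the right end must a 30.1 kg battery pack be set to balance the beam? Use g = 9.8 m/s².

x ≈ 5.51 m from the right end

Taking torques about the knife-edge support (at 2.81 m from the right end):
Bucket of sand: 10.7 × 9.8 = 104.9 N down at 1.73 m → arm 1.08 m, τ = 104.9 × 1.08 = 113.3 N·m clockwise.
Sack of grain: 32.1 × 9.8 = 314.6 N down at 0.64 m → arm 2.17 m, τ = 314.6 × 2.17 = 682.7 N·m clockwise.
Net moment of existing loads = 796 N·m clockwise.
The battery pack weighs 30.1 × 9.8 = 295 N and must supply an equal counterclockwise moment, so its lever arm about the knife-edge support is 796 / 295 = 2.7 m.
That puts it at 2.81 + 2.7 = 5.51 m from the right end.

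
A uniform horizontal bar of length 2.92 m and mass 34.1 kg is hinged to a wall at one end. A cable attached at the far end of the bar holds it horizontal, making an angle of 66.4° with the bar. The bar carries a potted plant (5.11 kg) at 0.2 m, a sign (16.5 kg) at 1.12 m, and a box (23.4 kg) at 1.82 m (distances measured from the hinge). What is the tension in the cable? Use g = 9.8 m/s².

T ≈ 410 N

Take moments about the hinge.
Beam weight: 34.1 × 9.8 = 334.2 N down at 1.46 m → arm 1.46 m, τ = 334.2 × 1.46 = 487.9 N·m clockwise.
Potted plant: 5.11 × 9.8 = 50.08 N down at 0.2 m → arm 0.2 m, τ = 50.08 × 0.2 = 10.02 N·m clockwise.
Sign: 16.5 × 9.8 = 161.7 N down at 1.12 m → arm 1.12 m, τ = 161.7 × 1.12 = 181.1 N·m clockwise.
Box: 23.4 × 9.8 = 229.3 N down at 1.82 m → arm 1.82 m, τ = 229.3 × 1.82 = 417.3 N·m clockwise.
Total clockwise load moment = 1096 N·m.
The cable tension T acts at 2.92 m; only its component perpendicular to the bar, T sinθ, produces torque. sin 66.4° = 0.9164.
For rotational equilibrium, T × 2.92 × 0.9164 = 1096, so T = 1096 / 2.676 = 410 N.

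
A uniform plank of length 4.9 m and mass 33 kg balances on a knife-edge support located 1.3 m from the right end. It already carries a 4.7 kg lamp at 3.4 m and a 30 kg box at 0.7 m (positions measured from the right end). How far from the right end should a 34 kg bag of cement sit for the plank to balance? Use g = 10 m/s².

About the knife-edge support (at 1.3 m from the right end):
Beam weight: 33 × 10 = 330 N down at 2.45 m → arm 1.15 m, τ = 330 × 1.15 = 379.5 N·m counterclockwise.
Lamp: 4.7 × 10 = 47 N down at 3.4 m → arm 2.1 m, τ = 47 × 2.1 = 98.7 N·m counterclockwise.
Box: 30 × 10 = 300 N down at 0.7 m → arm 0.6 m, τ = 300 × 0.6 = 180 N·m clockwise.
Net moment of existing loads = 298.2 N·m counterclockwise.
The bag of cement weighs 34 × 10 = 340 N and must supply an equal clockwise moment, so its lever arm about the knife-edge support is 298.2 / 340 = 0.877 m.
That puts it at 1.3 − 0.877 = 0.423 m from the right end.

x ≈ 0.423 m from the right end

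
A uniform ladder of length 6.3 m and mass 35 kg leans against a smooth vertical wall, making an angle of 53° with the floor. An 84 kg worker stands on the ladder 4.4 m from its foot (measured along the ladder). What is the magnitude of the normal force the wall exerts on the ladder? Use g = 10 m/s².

Choose the foot of the ladder as the axis so the floor normal and friction both act there and drop out.
Ladder weight 35×10 = 350 N acts at 3.15 m along the ladder; its horizontal arm is 3.15·cos53° = 1.896 m → τ = 663.6 N·m clockwise.
Worker: 84×10 = 840 N at 4.4 m → arm 2.648 m → τ = 2224 N·m clockwise.
Wall normal N acts horizontally at the top; its moment arm is the height L sinθ = 6.3·sin53° = 5.031 m, counterclockwise.
Στ = 0 ⇒ N × 5.031 = 2888 ⇒ N = 574 N.

N_wall ≈ 574 N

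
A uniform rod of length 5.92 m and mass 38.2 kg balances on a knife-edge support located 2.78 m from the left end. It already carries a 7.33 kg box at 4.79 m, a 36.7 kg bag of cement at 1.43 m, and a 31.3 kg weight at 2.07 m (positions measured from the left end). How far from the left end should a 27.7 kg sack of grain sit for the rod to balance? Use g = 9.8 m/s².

Sum moments about the knife-edge support (at 2.78 m from the left end) (the support reaction has zero arm there).
Beam weight: 38.2 × 9.8 = 374.4 N down at 2.96 m → arm 0.18 m, τ = 374.4 × 0.18 = 67.39 N·m clockwise.
Box: 7.33 × 9.8 = 71.83 N down at 4.79 m → arm 2.01 m, τ = 71.83 × 2.01 = 144.4 N·m clockwise.
Bag of cement: 36.7 × 9.8 = 359.7 N down at 1.43 m → arm 1.35 m, τ = 359.7 × 1.35 = 485.6 N·m counterclockwise.
Weight: 31.3 × 9.8 = 306.7 N down at 2.07 m → arm 0.71 m, τ = 306.7 × 0.71 = 217.8 N·m counterclockwise.
Net moment of existing loads = 491.6 N·m counterclockwise.
The sack of grain weighs 27.7 × 9.8 = 271.5 N and must supply an equal clockwise moment, so its lever arm about the knife-edge support is 491.6 / 271.5 = 1.81 m.
That puts it at 2.78 + 1.81 = 4.59 m from the left end.

x ≈ 4.59 m from the left end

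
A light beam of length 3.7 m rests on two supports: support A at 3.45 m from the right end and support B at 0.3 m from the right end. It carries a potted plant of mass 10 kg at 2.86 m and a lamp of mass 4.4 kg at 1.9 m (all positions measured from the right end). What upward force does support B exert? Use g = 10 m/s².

Choose support A as the axis so its reaction then has zero moment arm.
Potted plant: 10 × 10 = 100 N down at 2.86 m → arm 0.59 m, τ = 100 × 0.59 = 59 N·m clockwise.
Lamp: 4.4 × 10 = 44 N down at 1.9 m → arm 1.55 m, τ = 44 × 1.55 = 68.2 N·m clockwise.
Net load moment about support A = 127.2 N·m clockwise.
Reaction R at support B is upward at 0.3 m, arm 3.15 m → moment R × 3.15 counterclockwise.
Στ = 0 ⇒ R × 3.15 = 127.2 ⇒ R = 40.4 N.

R_B ≈ 40.4 N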